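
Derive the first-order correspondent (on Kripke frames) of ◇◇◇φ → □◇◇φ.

∀x ∀y ∀z ((xR³y ∧ xRz) → ∃w (y = w ∧ zR²w))

This is a Sahlqvist (Geach-type) schema ◇^3□^0φ → □^1◇^2φ.
First-order correspondent: ∀x ∀y ∀z ((xR³y ∧ xRz) → ∃w (y = w ∧ zR²w)).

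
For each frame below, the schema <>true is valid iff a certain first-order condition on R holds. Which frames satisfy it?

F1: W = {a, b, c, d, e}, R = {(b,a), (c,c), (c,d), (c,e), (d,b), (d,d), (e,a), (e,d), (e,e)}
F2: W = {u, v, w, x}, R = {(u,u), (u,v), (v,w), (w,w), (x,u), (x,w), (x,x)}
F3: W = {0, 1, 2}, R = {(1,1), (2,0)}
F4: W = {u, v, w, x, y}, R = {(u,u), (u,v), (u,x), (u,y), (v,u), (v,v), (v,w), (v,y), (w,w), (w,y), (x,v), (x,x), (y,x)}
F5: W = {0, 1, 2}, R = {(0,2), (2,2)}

F2, F4

The schema corresponds to seriality: forall x exists y Rxy.
F1: fails — world a has no successor.
F2: holds.
F3: fails — world 0 has no successor.
F4: holds.
F5: fails — world 1 has no successor.
Valid on: F2, F4.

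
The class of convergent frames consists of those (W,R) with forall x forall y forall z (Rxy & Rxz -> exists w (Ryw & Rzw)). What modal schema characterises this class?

◇□p → □◇p

The condition is convergence. The .2 schema ◇□p → □◇p defines it.
Suppose ◇□p→□◇p is valid. Take Rxy, Rxz and set V(p)={w : Ryw}. Then □p at y so ◇□p at x, so □◇p at x, so ◇p at z, giving w with Rzw and Ryw.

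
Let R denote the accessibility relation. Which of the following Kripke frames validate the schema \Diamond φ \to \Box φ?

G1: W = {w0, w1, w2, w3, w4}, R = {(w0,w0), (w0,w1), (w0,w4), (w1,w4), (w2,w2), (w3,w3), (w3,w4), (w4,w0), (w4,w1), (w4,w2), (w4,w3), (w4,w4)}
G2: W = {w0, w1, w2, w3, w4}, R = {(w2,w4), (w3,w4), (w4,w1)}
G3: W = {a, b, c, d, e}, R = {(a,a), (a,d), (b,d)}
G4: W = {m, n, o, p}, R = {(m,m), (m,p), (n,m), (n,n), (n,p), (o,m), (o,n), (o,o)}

G2

This is the axiom for partial functionality; its first-order frame correspondent is \forall x \forall y \forall z (Rxy \wedge Rxz \to y = z).
G1: fails — w0 sees both w0 and w1.
G2: ✓.
G3: fails — a sees both a and d.
G4: fails — m sees both m and p.
Valid on: G2.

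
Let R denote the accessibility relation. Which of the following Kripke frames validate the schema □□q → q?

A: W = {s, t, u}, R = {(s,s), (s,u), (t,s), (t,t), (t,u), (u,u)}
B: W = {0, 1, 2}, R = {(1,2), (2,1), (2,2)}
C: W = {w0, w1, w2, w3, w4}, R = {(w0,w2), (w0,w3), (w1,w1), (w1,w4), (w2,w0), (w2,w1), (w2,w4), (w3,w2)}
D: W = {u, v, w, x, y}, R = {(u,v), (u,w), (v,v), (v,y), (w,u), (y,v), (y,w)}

Frame correspondent (Sahlqvist): ∀x ∃w (xR²w ∧ x = w) — i.e. a generalized confluence (Geach) condition.
A: condition met.
B: fails — at 0 but no w with 0R²w and 0=w.
C: fails — at w3 but no w with w3R²w and w3=w.
D: fails — at x but no t with xR²t and x=t.

A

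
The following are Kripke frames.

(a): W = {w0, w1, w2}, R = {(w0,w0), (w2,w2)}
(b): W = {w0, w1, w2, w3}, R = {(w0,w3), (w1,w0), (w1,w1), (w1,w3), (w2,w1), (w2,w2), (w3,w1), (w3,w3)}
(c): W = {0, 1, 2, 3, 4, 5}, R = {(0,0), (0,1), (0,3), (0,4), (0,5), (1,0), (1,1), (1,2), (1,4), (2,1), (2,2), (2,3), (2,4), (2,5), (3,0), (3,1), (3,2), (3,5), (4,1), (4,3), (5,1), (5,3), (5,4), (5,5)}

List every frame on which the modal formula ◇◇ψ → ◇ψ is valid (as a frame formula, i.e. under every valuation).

Frame correspondent (Sahlqvist): ∀x ∀y ∀z (Rxy ∧ Ryz → Rxz) — i.e. transitivity.
(a): satisfies the condition.
(b): fails — Rw3w1 and Rw1w0 but not Rw3w0.
(c): fails — R53 and R32 but not R52.

(a)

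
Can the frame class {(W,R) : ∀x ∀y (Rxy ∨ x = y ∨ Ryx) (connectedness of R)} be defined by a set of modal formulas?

Not modally definable

Any modally definable frame class is closed under disjoint unions.
Take 2 disjoint single-world reflexive frames: each is trivially connected, but their disjoint union has 2 worlds with no edge between distinct components, so it is not connected.
Hence connectedness of R is not modally definable.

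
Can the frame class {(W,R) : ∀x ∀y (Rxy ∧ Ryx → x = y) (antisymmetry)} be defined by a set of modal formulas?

If a class were modally definable it would be closed under surjective bounded morphisms (Goldblatt–Thomason).
The 8-cycle (worlds s,t,u,v,w,x,y,z with s→t→u→v→w→x→y→z→s) is antisymmetric. Sending even-indexed worlds to a and odd-indexed worlds to b is a surjective bounded morphism onto the two-world frame with a↔b, which is not antisymmetric.
So the class is not modally definable.

No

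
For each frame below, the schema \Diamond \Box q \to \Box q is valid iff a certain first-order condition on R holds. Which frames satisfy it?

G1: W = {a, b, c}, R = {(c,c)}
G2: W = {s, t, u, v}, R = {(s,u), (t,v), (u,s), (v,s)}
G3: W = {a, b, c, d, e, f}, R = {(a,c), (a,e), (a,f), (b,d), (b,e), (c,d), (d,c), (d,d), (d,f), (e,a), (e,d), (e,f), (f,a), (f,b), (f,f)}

G1

This is the axiom for the Euclidean property; its first-order frame correspondent is \forall x \forall y \forall z (Rxy \wedge Rxz \to Ryz).
G1: satisfies the condition.
G2: fails — Rsu and Rsu but not Ruu.
G3: fails — Rae and Rae but not Ree.
Valid on: G1.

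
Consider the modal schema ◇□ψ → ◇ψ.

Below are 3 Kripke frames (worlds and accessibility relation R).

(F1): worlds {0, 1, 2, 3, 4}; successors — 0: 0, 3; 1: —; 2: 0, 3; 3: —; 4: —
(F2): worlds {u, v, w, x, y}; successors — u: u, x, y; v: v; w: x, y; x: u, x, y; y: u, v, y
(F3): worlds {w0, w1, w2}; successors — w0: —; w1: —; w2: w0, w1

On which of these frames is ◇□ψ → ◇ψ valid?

(F2)

This is the axiom for a generalized confluence (Geach) condition; its first-order frame correspondent is ∀x ∀y (xRy → ∃w (yRw ∧ xRw)).
(F1): fails — 0R3 but no w with 3Rw and 0Rw.
(F2): ✓.
(F3): fails — w2Rw0 but no w with w0Rw and w2Rw.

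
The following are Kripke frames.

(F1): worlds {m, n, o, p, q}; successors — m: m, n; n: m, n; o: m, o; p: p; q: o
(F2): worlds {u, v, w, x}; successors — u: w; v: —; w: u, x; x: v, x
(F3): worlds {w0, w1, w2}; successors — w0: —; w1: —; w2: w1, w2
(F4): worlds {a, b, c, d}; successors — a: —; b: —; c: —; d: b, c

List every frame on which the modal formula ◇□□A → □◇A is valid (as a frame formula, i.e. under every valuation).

(F1)

This is the axiom for a generalized confluence (Geach) condition; its first-order frame correspondent is ∀x ∀y ∀z ((xRy ∧ xRz) → ∃w (yR²w ∧ zRw)).
(F1): holds.
(F2): fails — wRu, wRu but no t with uR²t and uRt.
(F3): fails — w2Rw1, w2Rw1 but no w with w1R²w and w1Rw.
(F4): fails — dRb, dRb but no w with bR²w and bRw.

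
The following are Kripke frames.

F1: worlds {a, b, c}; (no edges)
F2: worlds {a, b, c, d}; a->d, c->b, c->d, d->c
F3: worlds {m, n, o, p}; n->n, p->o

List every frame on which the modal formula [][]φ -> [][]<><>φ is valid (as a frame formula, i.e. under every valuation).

F1, F3

Frame correspondent (Sahlqvist): forall x forall z (x R^2 z -> exists w (x R^2 w & z R^2 w)) — i.e. a generalized confluence (Geach) condition.
F1: satisfies the condition.
F2: fails — dR²b but no w with dR²w and bR²w.
F3: satisfies the condition.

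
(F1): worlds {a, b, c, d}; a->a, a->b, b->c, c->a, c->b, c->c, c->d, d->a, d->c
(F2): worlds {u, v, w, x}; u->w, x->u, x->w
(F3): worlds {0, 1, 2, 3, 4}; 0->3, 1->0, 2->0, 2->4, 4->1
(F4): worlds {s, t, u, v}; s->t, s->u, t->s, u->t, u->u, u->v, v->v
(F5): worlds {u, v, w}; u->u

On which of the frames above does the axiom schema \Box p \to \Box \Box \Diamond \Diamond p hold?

(F1), (F5)

The schema corresponds to a generalized confluence (Geach) condition: \forall x \forall z (x R^2 z \to \exists w (xRw \wedge z R^2 w)).
(F1): condition met.
(F2): fails — xR²w but no t with xRt and wR²t.
(F3): fails — 1R²3 but no w with 1Rw and 3R²w.
(F4): fails — sR²v but no w with sRw and vR²w.
(F5): condition met.
Valid on: (F1), (F5).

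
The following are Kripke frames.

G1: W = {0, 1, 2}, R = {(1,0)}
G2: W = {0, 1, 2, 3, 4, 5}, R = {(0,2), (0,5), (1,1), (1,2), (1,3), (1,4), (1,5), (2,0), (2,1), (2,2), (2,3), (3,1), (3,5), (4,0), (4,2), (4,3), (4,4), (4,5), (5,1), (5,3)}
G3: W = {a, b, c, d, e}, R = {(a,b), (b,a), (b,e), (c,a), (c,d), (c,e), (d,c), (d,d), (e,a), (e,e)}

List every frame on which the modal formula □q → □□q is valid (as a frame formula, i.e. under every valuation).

G1

This is the axiom for transitivity; its first-order frame correspondent is ∀x ∀y ∀z (Rxy ∧ Ryz → Rxz).
G1: ✓.
G2: fails — R53 and R35 but not R55.
G3: fails — Rcd and Rdc but not Rcc.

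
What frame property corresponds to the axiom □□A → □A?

Suppose □□A→□A is valid. Take Rxy and set V(A)={w : xR²w}. Then □□A at x, so □A at x, so A at y, i.e. ∃z(Rxz∧Rzy).
Conversely, on a frame with density the schema holds at every world under every valuation.
So the correspondent is density.

density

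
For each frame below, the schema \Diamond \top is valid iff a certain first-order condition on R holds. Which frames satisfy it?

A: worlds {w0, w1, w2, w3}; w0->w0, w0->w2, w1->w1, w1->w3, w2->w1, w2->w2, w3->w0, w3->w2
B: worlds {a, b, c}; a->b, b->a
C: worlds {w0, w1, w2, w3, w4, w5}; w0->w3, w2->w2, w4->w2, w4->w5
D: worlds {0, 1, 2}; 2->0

The schema corresponds to seriality: \forall x \exists y Rxy.
A: ✓.
B: fails — world c has no successor.
C: fails — world w1 has no successor.
D: fails — world 0 has no successor.

A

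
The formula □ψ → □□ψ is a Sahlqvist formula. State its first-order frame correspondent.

transitivity: ∀x ∀y ∀z (Rxy ∧ Ryz → Rxz)

Suppose □ψ→□□ψ is valid. Take Rxy, Ryz and set V(ψ)={w : Rxw}. Then □ψ at x, so □□ψ at x, so □ψ at y, so ψ at z, i.e. Rxz.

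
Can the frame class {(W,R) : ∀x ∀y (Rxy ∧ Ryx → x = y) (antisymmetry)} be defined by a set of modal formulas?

If a class were modally definable it would be closed under surjective bounded morphisms (Goldblatt–Thomason).
The 8-cycle (worlds w0,w1,w2,w3,w4,w5,w6,w7 with w0→w1→w2→w3→w4→w5→w6→w7→w0) is antisymmetric. Sending even-indexed worlds to s and odd-indexed worlds to t is a surjective bounded morphism onto the two-world frame with s↔t, which is not antisymmetric.
So the class is not modally definable.

Not modally definable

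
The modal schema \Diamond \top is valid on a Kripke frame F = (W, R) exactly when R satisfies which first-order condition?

seriality: \forall x \exists y Rxy

This is a form of the D axiom.
Its frame correspondent is seriality — \forall x \exists y Rxy.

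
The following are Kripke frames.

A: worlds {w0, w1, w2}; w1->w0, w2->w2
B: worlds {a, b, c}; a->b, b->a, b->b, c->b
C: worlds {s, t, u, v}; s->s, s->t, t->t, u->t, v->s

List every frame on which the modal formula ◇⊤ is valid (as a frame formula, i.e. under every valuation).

B, C

This is the axiom for seriality; its first-order frame correspondent is ∀x ∃y Rxy.
A: fails — world w0 has no successor.
B: satisfies the condition.
C: satisfies the condition.
Valid on: B, C.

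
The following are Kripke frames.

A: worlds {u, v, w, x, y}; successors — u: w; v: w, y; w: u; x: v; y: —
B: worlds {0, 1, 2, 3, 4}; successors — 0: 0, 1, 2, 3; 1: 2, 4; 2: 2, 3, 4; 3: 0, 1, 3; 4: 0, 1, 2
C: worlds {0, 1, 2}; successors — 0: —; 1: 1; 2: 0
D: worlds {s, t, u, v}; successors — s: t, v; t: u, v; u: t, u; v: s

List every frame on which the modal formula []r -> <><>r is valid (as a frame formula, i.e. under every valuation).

The schema corresponds to a generalized confluence (Geach) condition: forall x exists w (xRw & x R^2 w).
A: fails — at u but no t with uRt and uR²t.
B: ✓.
C: fails — at 0 but no w with 0Rw and 0R²w.
D: fails — at v but no w with vRw and vR²w.
Valid on: B.

B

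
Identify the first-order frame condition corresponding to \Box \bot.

emptiness of R

□⊥ is valid iff no world has any successor (otherwise □⊥ fails at any world with one).
Conversely, any frame satisfying \forall x \forall y \neg Rxy validates the schema.
So the correspondent is emptiness of R.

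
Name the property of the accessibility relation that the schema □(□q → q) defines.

This schema is the T□ axiom.
It corresponds to shift-reflexivity: ∀x ∀y (Rxy → Ryy).

shift-reflexivity: ∀x ∀y (Rxy → Ryy)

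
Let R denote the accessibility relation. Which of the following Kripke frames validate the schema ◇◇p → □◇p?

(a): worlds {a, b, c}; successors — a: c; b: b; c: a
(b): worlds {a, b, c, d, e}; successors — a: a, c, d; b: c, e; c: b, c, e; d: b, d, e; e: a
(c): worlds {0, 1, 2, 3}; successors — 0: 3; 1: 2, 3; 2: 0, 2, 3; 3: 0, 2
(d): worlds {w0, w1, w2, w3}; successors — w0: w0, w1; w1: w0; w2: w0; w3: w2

(a)

Frame correspondent (Sahlqvist): ∀x ∀y ∀z ((xR²y ∧ xRz) → ∃w (y = w ∧ zRw)) — i.e. a generalized confluence (Geach) condition.
(a): condition met.
(b): fails — aR²a, aRc but no w with a=w and cRw.
(c): fails — 1R²3, 1R3 but no w with 3=w and 3Rw.
(d): fails — w0R²w1, w0Rw1 but no w with w1=w and w1Rw.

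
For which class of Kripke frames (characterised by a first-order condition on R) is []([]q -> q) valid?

Suppose □(□q→q) is valid. Take Rxy and set V(q)={w : Ryw}. Then at y, □q holds; since □(□q→q) at x, □q→q at y, so q at y, i.e. Ryy.
Conversely, any frame satisfying forall x forall y (Rxy -> Ryy) validates the schema.
So the correspondent is shift-reflexivity.

shift-reflexivity: forall x forall y (Rxy -> Ryy)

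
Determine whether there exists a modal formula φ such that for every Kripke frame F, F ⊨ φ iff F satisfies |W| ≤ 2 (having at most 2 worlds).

Modal frame validity is preserved under disjoint unions.
Any modal formula valid on each of 3 disjoint one-world frames is valid on their disjoint union (validity is preserved under disjoint unions). Each one-world frame has |W|=1≤2, but the union has |W|=3.
Hence having at most 2 worlds is not modally definable.

Not definable by any modal formula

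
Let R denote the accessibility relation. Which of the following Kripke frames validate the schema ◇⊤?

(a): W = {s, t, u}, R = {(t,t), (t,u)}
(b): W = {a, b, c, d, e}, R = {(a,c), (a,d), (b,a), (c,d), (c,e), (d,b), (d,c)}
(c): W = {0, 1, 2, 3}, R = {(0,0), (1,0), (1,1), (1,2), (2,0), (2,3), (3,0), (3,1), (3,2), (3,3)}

Frame correspondent (Sahlqvist): ∀x ∃y Rxy — i.e. seriality.
(a): fails — world s has no successor.
(b): fails — world e has no successor.
(c): satisfies the condition.
Valid on: (c).

(c)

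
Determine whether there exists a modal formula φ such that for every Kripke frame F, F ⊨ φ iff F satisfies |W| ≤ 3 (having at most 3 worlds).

Not modally definable

If a class were modally definable it would be closed under disjoint unions (Goldblatt–Thomason).
Any modal formula valid on each of 4 disjoint one-world frames is valid on their disjoint union (validity is preserved under disjoint unions). Each one-world frame has |W|=1≤3, but the union has |W|=4.
So the class is not modally definable.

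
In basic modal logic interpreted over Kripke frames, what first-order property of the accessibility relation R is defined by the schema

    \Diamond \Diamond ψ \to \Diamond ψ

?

transitivity

Replacing ψ by ¬ψ and contraposing gives the equivalent schema □ψ → □□ψ.
Suppose □ψ→□□ψ is valid. Take Rxy, Ryz and set V(ψ)={w : Rxw}. Then □ψ at x, so □□ψ at x, so □ψ at y, so ψ at z, i.e. Rxz.
The converse is a direct semantic check.
So the correspondent is transitivity.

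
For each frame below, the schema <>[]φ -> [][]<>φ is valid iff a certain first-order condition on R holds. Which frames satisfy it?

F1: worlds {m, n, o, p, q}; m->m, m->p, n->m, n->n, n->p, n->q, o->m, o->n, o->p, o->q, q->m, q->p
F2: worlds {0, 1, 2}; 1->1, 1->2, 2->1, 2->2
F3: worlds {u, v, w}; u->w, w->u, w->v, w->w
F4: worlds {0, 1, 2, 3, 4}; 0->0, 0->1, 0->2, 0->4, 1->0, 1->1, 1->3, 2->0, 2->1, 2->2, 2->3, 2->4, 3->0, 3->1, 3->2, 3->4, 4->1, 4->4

F2, F4

This is the axiom for a generalized confluence (Geach) condition; its first-order frame correspondent is forall x forall y forall z ((xRy & x R^2 z) -> exists w (yRw & zRw)).
F1: fails — mRm, mR²p but no w with mRw and pRw.
F2: ✓.
F3: fails — uRw, uR²v but no t with wRt and vRt.
F4: ✓.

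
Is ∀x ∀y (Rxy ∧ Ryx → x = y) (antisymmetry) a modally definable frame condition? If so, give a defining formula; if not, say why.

Not modally definable

Any modally definable frame class is closed under surjective bounded morphisms.
The 8-cycle (worlds 0,1,2,3,4,5,6,7 with 0→1→2→3→4→5→6→7→0) is antisymmetric. Sending even-indexed worlds to • and odd-indexed worlds to ∘ is a surjective bounded morphism onto the two-world frame with •↔∘, which is not antisymmetric.
So no modal formula (or set of formulas) defines exactly the antisymmetric frames.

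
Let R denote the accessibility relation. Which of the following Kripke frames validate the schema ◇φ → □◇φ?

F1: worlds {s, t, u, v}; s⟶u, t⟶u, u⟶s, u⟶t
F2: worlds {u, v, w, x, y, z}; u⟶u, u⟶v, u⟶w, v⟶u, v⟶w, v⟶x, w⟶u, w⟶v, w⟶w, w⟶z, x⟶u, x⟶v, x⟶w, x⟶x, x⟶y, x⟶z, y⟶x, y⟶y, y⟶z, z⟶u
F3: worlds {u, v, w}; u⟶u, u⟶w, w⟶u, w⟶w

The schema corresponds to the Euclidean property: ∀x ∀y ∀z (Rxy ∧ Rxz → Ryz).
F1: fails — Rsu and Rsu but not Ruu.
F2: fails — Ruv and Ruv but not Rvv.
F3: holds.

F3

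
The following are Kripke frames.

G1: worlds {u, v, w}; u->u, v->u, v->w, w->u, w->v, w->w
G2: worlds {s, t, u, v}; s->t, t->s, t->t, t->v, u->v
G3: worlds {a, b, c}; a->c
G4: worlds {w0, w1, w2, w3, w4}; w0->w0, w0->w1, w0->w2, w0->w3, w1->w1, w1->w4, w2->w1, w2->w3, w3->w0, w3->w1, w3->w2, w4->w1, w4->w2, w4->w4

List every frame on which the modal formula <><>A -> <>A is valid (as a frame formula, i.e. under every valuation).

The schema corresponds to transitivity: forall x forall y forall z (Rxy & Ryz -> Rxz).
G1: fails — Rvw and Rwv but not Rvv.
G2: fails — Rst and Rtv but not Rsv.
G3: holds.
G4: fails — Rw3w1 and Rw1w4 but not Rw3w4.

G3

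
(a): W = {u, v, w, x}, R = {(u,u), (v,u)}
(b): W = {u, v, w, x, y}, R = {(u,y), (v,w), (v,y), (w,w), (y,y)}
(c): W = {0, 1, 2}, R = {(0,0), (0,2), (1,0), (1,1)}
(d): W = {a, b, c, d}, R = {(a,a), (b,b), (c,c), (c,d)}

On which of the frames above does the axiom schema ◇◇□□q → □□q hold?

(a)

The schema corresponds to a generalized confluence (Geach) condition: ∀x ∀y ∀z ((xR²y ∧ xR²z) → ∃w (yR²w ∧ z = w)).
(a): holds.
(b): fails — vR²w, vR²y but no t with wR²t and y=t.
(c): fails — 0R²2, 0R²0 but no w with 2R²w and 0=w.
(d): fails — cR²d, cR²c but no w with dR²w and c=w.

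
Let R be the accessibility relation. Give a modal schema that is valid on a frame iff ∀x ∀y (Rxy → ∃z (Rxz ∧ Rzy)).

The condition is density. The C4 schema □□p → □p defines it.
Suppose □□p→□p is valid. Take Rxy and set V(p)={w : xR²w}. Then □□p at x, so □p at x, so p at y, i.e. ∃z(Rxz∧Rzy).

□□p → □p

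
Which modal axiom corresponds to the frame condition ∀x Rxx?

□s → s

A defining formula is □s → s (the T axiom).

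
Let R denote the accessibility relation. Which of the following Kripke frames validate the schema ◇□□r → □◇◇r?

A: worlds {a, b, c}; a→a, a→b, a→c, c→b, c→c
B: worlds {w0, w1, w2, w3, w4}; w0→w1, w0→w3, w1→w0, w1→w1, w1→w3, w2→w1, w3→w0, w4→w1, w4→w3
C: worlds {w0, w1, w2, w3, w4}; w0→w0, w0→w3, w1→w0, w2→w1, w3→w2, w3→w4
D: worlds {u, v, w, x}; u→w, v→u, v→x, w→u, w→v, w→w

Frame correspondent (Sahlqvist): ∀x ∀y ∀z ((xRy ∧ xRz) → ∃w (yR²w ∧ zR²w)) — i.e. a generalized confluence (Geach) condition.
A: fails — aRa, aRb but no w with aR²w and bR²w.
B: holds.
C: fails — w0Rw0, w0Rw3 but no w with w0R²w and w3R²w.
D: fails — vRu, vRx but no t with uR²t and xR²t.

B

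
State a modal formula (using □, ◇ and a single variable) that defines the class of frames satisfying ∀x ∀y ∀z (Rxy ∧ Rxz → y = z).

◇ψ → □ψ

This is partial functionality; the standard corresponding axiom is CD: ◇ψ → □ψ.
Suppose ◇ψ→□ψ is valid. Take Rxy, Rxz and set V(ψ)={y}. Then ◇ψ at x, so □ψ at x, so ψ at z, i.e. z=y.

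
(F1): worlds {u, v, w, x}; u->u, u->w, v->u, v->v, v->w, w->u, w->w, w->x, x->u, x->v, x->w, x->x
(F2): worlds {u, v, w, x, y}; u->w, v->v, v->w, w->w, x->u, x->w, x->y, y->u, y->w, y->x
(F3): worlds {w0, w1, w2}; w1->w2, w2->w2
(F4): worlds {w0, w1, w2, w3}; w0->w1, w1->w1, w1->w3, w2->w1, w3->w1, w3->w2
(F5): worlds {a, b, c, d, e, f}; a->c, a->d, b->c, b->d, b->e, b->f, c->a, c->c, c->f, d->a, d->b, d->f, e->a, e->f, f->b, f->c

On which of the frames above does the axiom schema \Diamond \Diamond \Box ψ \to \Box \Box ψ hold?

This is the axiom for a generalized confluence (Geach) condition; its first-order frame correspondent is \forall x \forall y \forall z ((x R^2 y \wedge x R^2 z) \to \exists w (yRw \wedge z = w)).
(F1): fails — uR²u, uR²x but no t with uRt and x=t.
(F2): fails — vR²w, vR²v but no t with wRt and v=t.
(F3): satisfies the condition.
(F4): fails — w0R²w3, w0R²w3 but no w with w3Rw and w3=w.
(F5): fails — aR²a, aR²a but no w with aRw and a=w.

(F3)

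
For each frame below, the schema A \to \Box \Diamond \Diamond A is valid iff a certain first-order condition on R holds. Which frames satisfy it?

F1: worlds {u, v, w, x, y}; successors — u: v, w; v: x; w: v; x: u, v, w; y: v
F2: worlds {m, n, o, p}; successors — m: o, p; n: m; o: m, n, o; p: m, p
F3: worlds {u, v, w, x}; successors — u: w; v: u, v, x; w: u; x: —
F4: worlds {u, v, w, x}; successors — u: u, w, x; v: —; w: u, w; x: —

Frame correspondent (Sahlqvist): \forall x \forall z (xRz \to \exists w (x = w \wedge z R^2 w)) — i.e. a generalized confluence (Geach) condition.
F1: fails — uRw but no t with u=t and wR²t.
F2: condition met.
F3: fails — uRw but no t with u=t and wR²t.
F4: fails — uRx but no t with u=t and xR²t.

F2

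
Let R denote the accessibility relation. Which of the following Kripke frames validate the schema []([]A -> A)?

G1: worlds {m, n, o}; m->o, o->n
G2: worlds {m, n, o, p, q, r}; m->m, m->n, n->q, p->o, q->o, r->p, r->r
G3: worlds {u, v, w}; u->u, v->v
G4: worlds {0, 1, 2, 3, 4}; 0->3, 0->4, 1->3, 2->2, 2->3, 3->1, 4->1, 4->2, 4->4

G3

The schema corresponds to shift-reflexivity: forall x forall y (Rxy -> Ryy).
G1: fails — Ron but not Rnn.
G2: fails — Rrp but not Rpp.
G3: condition met.
G4: fails — R31 but not R11.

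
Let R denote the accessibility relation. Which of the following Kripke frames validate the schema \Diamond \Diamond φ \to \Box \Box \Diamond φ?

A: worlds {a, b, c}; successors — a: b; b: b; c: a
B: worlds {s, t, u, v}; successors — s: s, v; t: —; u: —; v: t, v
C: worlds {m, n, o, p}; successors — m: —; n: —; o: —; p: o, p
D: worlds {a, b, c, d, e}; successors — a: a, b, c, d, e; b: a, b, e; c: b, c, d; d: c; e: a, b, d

A

This is the axiom for a generalized confluence (Geach) condition; its first-order frame correspondent is \forall x \forall y \forall z ((x R^2 y \wedge x R^2 z) \to \exists w (y = w \wedge zRw)).
A: satisfies the condition.
B: fails — sR²s, sR²t but no w with s=w and tRw.
C: fails — pR²o, pR²o but no w with o=w and oRw.
D: fails — aR²a, aR²c but no w with a=w and cRw.
Valid on: A.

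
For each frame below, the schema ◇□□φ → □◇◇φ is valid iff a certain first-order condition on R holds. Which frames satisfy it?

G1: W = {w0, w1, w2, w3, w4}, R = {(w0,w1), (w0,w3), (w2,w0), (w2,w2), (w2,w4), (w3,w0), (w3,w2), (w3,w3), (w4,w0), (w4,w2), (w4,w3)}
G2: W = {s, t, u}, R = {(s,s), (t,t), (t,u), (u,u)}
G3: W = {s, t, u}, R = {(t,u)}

G2

Frame correspondent (Sahlqvist): ∀x ∀y ∀z ((xRy ∧ xRz) → ∃w (yR²w ∧ zR²w)) — i.e. a generalized confluence (Geach) condition.
G1: fails — w0Rw1, w0Rw1 but no w with w1R²w and w1R²w.
G2: condition met.
G3: fails — tRu, tRu but no w with uR²w and uR²w.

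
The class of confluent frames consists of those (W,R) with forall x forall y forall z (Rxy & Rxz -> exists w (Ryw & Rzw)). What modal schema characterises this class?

◇□s → □◇s

The condition is convergence. The .2 schema ◇□s → □◇s defines it.
Suppose ◇□s→□◇s is valid. Take Rxy, Rxz and set V(s)={w : Ryw}. Then □s at y so ◇□s at x, so □◇s at x, so ◇s at z, giving w with Rzw and Ryw.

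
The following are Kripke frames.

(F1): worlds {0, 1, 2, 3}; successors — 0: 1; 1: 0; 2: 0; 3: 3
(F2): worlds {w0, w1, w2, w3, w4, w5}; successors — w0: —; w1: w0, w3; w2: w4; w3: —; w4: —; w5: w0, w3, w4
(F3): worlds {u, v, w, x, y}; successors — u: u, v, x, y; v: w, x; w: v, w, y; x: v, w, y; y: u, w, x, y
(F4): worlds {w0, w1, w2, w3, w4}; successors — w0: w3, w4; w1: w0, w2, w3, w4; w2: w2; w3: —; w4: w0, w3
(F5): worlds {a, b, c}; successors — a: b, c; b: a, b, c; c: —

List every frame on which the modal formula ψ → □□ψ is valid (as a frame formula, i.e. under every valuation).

This is the axiom for a generalized confluence (Geach) condition; its first-order frame correspondent is ∀x ∀z (xR²z → ∃w (x = w ∧ z = w)).
(F1): fails — 2R²1 but 2 ≠ 1.
(F2): satisfies the condition.
(F3): fails — uR²v but u ≠ v.
(F4): fails — w0R²w3 but w0 ≠ w3.
(F5): fails — aR²b but a ≠ b.
Valid on: (F2).

(F2)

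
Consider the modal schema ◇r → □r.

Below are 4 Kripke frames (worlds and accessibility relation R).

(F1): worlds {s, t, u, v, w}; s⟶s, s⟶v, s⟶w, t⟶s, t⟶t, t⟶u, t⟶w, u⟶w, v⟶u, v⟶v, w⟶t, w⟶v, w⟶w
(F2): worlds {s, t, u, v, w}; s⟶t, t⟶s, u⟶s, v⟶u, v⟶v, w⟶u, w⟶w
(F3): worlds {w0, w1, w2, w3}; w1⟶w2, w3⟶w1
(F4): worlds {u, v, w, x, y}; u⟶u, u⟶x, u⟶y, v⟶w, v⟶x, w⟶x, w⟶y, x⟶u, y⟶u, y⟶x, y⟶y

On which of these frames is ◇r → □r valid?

(F3)

This is the axiom for partial functionality; its first-order frame correspondent is ∀x ∀y ∀z (Rxy ∧ Rxz → y = z).
(F1): fails — s sees both s and v.
(F2): fails — v sees both u and v.
(F3): holds.
(F4): fails — u sees both u and x.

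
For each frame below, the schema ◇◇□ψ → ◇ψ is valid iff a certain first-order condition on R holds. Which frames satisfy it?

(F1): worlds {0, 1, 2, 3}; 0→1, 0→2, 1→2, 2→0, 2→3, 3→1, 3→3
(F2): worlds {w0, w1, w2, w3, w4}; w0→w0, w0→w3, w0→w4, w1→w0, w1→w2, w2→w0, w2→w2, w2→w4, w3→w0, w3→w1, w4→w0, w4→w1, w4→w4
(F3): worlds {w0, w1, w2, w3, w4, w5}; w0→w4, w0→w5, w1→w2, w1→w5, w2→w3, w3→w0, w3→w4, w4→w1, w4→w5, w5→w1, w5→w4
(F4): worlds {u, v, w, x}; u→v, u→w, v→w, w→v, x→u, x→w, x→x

(F2)

This is the axiom for a generalized confluence (Geach) condition; its first-order frame correspondent is ∀x ∀y (xR²y → ∃w (yRw ∧ xRw)).
(F1): fails — 0R²2 but no w with 2Rw and 0Rw.
(F2): holds.
(F3): fails — w1R²w3 but no w with w3Rw and w1Rw.
(F4): fails — xR²w but no t with wRt and xRt.
Valid on: (F2).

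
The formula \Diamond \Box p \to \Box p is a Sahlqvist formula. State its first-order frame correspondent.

The Euclidean property

This is frame-equivalent to ◇p → □◇p (substitute ¬p for p and contrapose).
Suppose ◇p→□◇p is valid. Take Rxy, Rxz and set V(p)={y}. Then ◇p at x, so □◇p at x, so ◇p at z, so some w with Rzw has p; w=y, i.e. Rzy. By symmetry of the argument, Ryz.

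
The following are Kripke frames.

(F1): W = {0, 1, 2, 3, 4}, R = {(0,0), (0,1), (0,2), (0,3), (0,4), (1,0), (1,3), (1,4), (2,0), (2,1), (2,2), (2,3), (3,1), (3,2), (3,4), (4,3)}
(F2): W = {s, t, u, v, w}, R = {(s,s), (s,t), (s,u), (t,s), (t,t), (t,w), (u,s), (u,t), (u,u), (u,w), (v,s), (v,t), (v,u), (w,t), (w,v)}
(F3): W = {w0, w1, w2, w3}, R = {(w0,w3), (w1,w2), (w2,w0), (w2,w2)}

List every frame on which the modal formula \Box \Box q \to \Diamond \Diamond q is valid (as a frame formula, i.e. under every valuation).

This is the axiom for a generalized confluence (Geach) condition; its first-order frame correspondent is \forall x \exists w (x R^2 w \wedge x R^2 w).
(F1): ✓.
(F2): ✓.
(F3): fails — at w0 but no w with w0R²w and w0R²w.
Valid on: (F1), (F2).

(F1), (F2)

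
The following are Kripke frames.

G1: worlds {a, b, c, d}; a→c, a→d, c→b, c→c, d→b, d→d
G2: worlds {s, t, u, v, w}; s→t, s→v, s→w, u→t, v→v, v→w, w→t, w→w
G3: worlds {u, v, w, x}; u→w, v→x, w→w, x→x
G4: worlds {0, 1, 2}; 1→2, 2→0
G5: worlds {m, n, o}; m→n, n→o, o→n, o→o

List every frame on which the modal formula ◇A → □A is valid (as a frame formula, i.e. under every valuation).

G3, G4

The schema corresponds to partial functionality: ∀x ∀y ∀z (Rxy ∧ Rxz → y = z).
G1: fails — a sees both c and d.
G2: fails — s sees both t and v.
G3: condition met.
G4: condition met.
G5: fails — o sees both n and o.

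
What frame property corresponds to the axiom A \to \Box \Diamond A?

Suppose A→□◇A is valid. Take Rxy and set V(A)={x}. Then A at x, so □◇A at x, so ◇A at y, so some z with Ryz has A; z=x, i.e. Ryx.
Conversely, any frame satisfying \forall x \forall y (Rxy \to Ryx) validates the schema.
So the correspondent is symmetry.

symmetry: \forall x \forall y (Rxy \to Ryx)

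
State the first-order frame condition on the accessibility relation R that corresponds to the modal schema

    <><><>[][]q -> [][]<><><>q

forall x forall y forall z ((x R^3 y & x R^2 z) -> exists w (y R^2 w & z R^3 w))

This is a Sahlqvist (Geach-type) schema ◇^3□^2q → □^2◇^3q.
Minimal-valuation argument: fix x; take any y with xR^3y and any z with xR^2z. Set V(q) to the set of worlds R-reachable from y in exactly 2 steps. Then □^2q holds at y, so the antecedent holds at x; validity forces ◇^3q at z, giving a w with zR^3w and yR^2w.
First-order correspondent: forall x forall y forall z ((x R^3 y & x R^2 z) -> exists w (y R^2 w & z R^3 w)).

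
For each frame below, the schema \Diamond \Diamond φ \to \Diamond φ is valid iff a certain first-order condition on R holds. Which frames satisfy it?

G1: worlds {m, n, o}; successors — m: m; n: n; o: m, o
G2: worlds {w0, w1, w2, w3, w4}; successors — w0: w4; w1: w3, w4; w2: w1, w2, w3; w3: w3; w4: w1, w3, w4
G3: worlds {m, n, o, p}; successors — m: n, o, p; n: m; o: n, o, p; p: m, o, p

The schema corresponds to transitivity: \forall x \forall y \forall z (Rxy \wedge Ryz \to Rxz).
G1: ✓.
G2: fails — Rw0w4 and Rw4w1 but not Rw0w1.
G3: fails — Ron and Rnm but not Rom.
Valid on: G1.

G1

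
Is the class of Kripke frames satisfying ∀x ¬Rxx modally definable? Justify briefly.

No

Any modally definable frame class is closed under surjective bounded morphisms.
The 3-cycle (worlds w0,w1,w2 with w0→w1→w2→w0) is irreflexive, and the map sending every world to a single reflexive point • is a surjective bounded morphism (forth: every edge maps to (•,•); back: every world has a successor). So any modal formula valid on the 3-cycle is also valid on the reflexive point, which is not irreflexive.
Hence irreflexivity is not modally definable.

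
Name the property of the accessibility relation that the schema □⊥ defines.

Emptiness of R

□⊥ is valid iff no world has any successor (otherwise □⊥ fails at any world with one).
The converse is a direct semantic check.
So the correspondent is emptiness of R.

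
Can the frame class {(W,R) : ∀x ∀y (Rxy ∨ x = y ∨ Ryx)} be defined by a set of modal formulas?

Modal frame validity is preserved under disjoint unions.
Take 4 disjoint single-world reflexive frames: each is trivially connected, but their disjoint union has 4 worlds with no edge between distinct components, so it is not connected.
Hence connectedness of R is not modally definable.

Not modally definable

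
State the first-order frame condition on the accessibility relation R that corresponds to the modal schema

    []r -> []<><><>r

This is a Sahlqvist (Geach-type) schema ◇^0□^1r → □^1◇^3r.
Minimal-valuation argument: fix x; take any y with xR^0y and any z with xR^1z. Set V(r) to the set of worlds R-reachable from y in exactly 1 step. Then □^1r holds at y, so the antecedent holds at x; validity forces ◇^3r at z, giving a w with zR^3w and yR^1w.
First-order correspondent: forall x forall z (xRz -> exists w (xRw & z R^3 w)).

forall x forall z (xRz -> exists w (xRw & z R^3 w))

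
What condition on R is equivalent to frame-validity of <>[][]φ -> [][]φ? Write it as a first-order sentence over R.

This is a Sahlqvist (Geach-type) schema ◇^1□^2φ → □^2◇^0φ.
Minimal-valuation argument: fix x; take any y with xR^1y and any z with xR^2z. Set V(φ) to the set of worlds R-reachable from y in exactly 2 steps. Then □^2φ holds at y, so the antecedent holds at x; validity forces ◇^0φ at z, giving a w with zR^0w and yR^2w.
First-order correspondent: forall x forall y forall z ((xRy & x R^2 z) -> exists w (y R^2 w & z = w)).

forall x forall y forall z ((xRy & x R^2 z) -> exists w (y R^2 w & z = w))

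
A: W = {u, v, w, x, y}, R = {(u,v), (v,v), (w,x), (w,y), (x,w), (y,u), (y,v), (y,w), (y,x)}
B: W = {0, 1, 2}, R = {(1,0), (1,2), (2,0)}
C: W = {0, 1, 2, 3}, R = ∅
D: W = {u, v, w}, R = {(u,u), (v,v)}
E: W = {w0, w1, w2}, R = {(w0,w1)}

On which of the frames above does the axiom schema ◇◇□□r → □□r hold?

This is the axiom for a generalized confluence (Geach) condition; its first-order frame correspondent is ∀x ∀y ∀z ((xR²y ∧ xR²z) → ∃w (yR²w ∧ z = w)).
A: fails — wR²u, wR²u but no t with uR²t and u=t.
B: fails — 1R²0, 1R²0 but no w with 0R²w and 0=w.
C: holds.
D: holds.
E: holds.
Valid on: C, D, E.

C, D, E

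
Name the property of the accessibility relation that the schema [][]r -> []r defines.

Suppose □□r→□r is valid. Take Rxy and set V(r)={w : xR²w}. Then □□r at x, so □r at x, so r at y, i.e. ∃z(Rxz∧Rzy).

density: forall x forall y (Rxy -> exists z (Rxz & Rzy))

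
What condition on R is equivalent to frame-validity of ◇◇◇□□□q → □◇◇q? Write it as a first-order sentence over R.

∀x ∀y ∀z ((xR³y ∧ xRz) → ∃w (yR³w ∧ zR²w))

This is a Sahlqvist (Geach-type) schema ◇^3□^3q → □^1◇^2q.
Minimal-valuation argument: fix x; take any y with xR^3y and any z with xR^1z. Set V(q) to the set of worlds R-reachable from y in exactly 3 steps. Then □^3q holds at y, so the antecedent holds at x; validity forces ◇^2q at z, giving a w with zR^2w and yR^3w.
First-order correspondent: ∀x ∀y ∀z ((xR³y ∧ xRz) → ∃w (yR³w ∧ zR²w)).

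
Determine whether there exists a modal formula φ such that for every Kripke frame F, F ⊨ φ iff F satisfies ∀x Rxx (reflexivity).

This is a Sahlqvist condition; the T axiom □p → p defines it.

Yes — defined by □p → p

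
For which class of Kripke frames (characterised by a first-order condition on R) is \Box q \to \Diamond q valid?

seriality

This is the D axiom.
Its frame correspondent is seriality — \forall x \exists y Rxy.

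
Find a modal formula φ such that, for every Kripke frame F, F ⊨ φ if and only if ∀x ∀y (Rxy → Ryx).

A defining formula is s → □◇s (the B axiom).
Suppose s→□◇s is valid. Take Rxy and set V(s)={x}. Then s at x, so □◇s at x, so ◇s at y, so some z with Ryz has s; z=x, i.e. Ryx.

s → □◇s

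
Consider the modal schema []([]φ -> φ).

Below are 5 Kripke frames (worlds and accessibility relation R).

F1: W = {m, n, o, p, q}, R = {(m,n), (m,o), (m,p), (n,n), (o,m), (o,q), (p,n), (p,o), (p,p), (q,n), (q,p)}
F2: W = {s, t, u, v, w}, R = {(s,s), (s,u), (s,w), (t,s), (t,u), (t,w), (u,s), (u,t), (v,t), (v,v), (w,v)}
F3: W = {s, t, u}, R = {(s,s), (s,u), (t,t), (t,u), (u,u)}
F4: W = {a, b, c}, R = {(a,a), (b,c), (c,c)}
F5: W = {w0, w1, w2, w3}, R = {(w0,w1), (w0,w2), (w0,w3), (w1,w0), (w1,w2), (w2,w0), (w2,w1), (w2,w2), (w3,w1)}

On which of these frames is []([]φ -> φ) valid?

F3, F4

The schema corresponds to shift-reflexivity: forall x forall y (Rxy -> Ryy).
F1: fails — Rom but not Rmm.
F2: fails — Rut but not Rtt.
F3: satisfies the condition.
F4: satisfies the condition.
F5: fails — Rw1w0 but not Rw0w0.
Valid on: F3, F4.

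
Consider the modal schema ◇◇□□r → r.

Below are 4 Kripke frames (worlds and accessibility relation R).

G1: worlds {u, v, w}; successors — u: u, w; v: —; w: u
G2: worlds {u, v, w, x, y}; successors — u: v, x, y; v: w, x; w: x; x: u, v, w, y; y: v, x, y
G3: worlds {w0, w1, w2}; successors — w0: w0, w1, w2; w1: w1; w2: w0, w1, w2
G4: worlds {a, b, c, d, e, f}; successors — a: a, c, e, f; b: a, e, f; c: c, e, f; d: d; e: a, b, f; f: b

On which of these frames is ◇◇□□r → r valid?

G1

The schema corresponds to a generalized confluence (Geach) condition: ∀x ∀y (xR²y → ∃w (yR²w ∧ x = w)).
G1: condition met.
G2: fails — uR²x but no t with xR²t and u=t.
G3: fails — w0R²w1 but no w with w1R²w and w0=w.
G4: fails — bR²f but no w with fR²w and b=w.
Valid on: G1.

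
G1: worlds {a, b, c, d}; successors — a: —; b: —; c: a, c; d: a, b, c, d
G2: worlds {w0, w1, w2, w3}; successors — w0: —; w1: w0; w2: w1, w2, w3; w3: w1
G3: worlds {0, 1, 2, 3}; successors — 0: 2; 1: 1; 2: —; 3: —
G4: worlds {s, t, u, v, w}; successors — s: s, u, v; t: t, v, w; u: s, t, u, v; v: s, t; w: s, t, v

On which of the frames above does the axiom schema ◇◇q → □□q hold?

This is the axiom for a generalized confluence (Geach) condition; its first-order frame correspondent is ∀x ∀y ∀z ((xR²y ∧ xR²z) → ∃w (y = w ∧ z = w)).
G1: fails — cR²a, cR²c but a ≠ c.
G2: fails — w2R²w0, w2R²w1 but w0 ≠ w1.
G3: condition met.
G4: fails — sR²s, sR²t but s ≠ t.

G3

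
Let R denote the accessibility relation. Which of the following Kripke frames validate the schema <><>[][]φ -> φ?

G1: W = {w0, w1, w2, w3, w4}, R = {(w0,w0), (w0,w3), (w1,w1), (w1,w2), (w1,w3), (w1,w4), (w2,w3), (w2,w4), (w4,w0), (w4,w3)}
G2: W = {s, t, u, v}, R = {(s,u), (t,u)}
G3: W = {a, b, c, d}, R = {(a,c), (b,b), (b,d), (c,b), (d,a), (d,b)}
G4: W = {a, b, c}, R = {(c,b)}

G2, G4

The schema corresponds to a generalized confluence (Geach) condition: forall x forall y (x R^2 y -> exists w (y R^2 w & x = w)).
G1: fails — w0R²w3 but no w with w3R²w and w0=w.
G2: satisfies the condition.
G3: fails — cR²b but no w with bR²w and c=w.
G4: satisfies the condition.
Valid on: G2, G4.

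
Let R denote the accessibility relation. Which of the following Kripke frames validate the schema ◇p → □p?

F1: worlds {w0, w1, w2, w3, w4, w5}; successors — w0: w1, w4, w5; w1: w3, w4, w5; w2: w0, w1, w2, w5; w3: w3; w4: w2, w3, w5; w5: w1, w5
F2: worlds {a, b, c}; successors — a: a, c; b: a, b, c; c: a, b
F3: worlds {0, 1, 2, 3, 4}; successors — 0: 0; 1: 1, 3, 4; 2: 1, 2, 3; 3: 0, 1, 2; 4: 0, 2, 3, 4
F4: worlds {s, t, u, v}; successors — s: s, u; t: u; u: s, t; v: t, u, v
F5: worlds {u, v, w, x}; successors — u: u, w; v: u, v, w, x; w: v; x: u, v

This is the axiom for partial functionality; its first-order frame correspondent is ∀x ∀y ∀z (Rxy ∧ Rxz → y = z).
F1: fails — w0 sees both w1 and w4.
F2: fails — a sees both a and c.
F3: fails — 1 sees both 1 and 3.
F4: fails — s sees both s and u.
F5: fails — u sees both u and w.
Valid on no frame.

none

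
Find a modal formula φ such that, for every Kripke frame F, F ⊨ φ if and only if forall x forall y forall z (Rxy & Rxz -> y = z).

◇p → □p

A defining formula is ◇p → □p (the CD axiom).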